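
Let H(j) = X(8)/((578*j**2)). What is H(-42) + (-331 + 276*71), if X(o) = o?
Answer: 2455304986/127449 ≈ 19265.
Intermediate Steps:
H(j) = 4/(289*j**2) (H(j) = 8/((578*j**2)) = 8*(1/(578*j**2)) = 4/(289*j**2))
H(-42) + (-331 + 276*71) = (4/289)/(-42)**2 + (-331 + 276*71) = (4/289)*(1/1764) + (-331 + 19596) = 1/127449 + 19265 = 2455304986/127449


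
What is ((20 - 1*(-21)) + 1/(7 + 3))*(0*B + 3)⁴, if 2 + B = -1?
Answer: 33291/10 ≈ 3329.1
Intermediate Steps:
B = -3 (B = -2 - 1 = -3)
((20 - 1*(-21)) + 1/(7 + 3))*(0*B + 3)⁴ = ((20 - 1*(-21)) + 1/(7 + 3))*(0*(-3) + 3)⁴ = ((20 + 21) + 1/10)*(0 + 3)⁴ = (41 + ⅒)*3⁴ = (411/10)*81 = 33291/10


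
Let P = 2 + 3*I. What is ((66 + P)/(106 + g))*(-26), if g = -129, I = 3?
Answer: 2002/23 ≈ 87.043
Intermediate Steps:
P = 11 (P = 2 + 3*3 = 2 + 9 = 11)
((66 + P)/(106 + g))*(-26) = ((66 + 11)/(106 - 129))*(-26) = (77/(-23))*(-26) = (77*(-1/23))*(-26) = -77/23*(-26) = 2002/23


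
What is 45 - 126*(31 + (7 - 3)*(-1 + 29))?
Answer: -17973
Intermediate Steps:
45 - 126*(31 + (7 - 3)*(-1 + 29)) = 45 - 126*(31 + 4*28) = 45 - 126*(31 + 112) = 45 - 126*143 = 45 - 18018 = -17973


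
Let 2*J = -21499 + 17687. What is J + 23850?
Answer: 21944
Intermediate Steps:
J = -1906 (J = (-21499 + 17687)/2 = (½)*(-3812) = -1906)
J + 23850 = -1906 + 23850 = 21944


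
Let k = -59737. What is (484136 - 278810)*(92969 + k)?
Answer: 6823393632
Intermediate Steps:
(484136 - 278810)*(92969 + k) = (484136 - 278810)*(92969 - 59737) = 205326*33232 = 6823393632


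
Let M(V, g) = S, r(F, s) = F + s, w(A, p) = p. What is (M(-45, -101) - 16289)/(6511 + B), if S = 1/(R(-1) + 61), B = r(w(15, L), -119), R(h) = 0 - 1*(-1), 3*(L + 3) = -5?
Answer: -3029751/1188044 ≈ -2.5502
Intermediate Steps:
L = -14/3 (L = -3 + (⅓)*(-5) = -3 - 5/3 = -14/3 ≈ -4.6667)
R(h) = 1 (R(h) = 0 + 1 = 1)
B = -371/3 (B = -14/3 - 119 = -371/3 ≈ -123.67)
S = 1/62 (S = 1/(1 + 61) = 1/62 ≈ 0.016129)
M(V, g) = 1/62
(M(-45, -101) - 16289)/(6511 + B) = (1/62 - 16289)/(6511 - 371/3) = -1009917/(62*19162/3) = -1009917/62*3/19162 = -3029751/1188044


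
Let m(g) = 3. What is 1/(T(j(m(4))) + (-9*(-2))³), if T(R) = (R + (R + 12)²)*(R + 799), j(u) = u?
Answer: 1/188688 ≈ 5.2998e-6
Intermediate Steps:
T(R) = (799 + R)*(R + (12 + R)²) (T(R) = (R + (12 + R)²)*(799 + R) = (799 + R)*(R + (12 + R)²))
1/(T(j(m(4))) + (-9*(-2))³) = 1/((115056 + 3³ + 824*3² + 20119*3) + (-9*(-2))³) = 1/((115056 + 27 + 824*9 + 60357) + 18³) = 1/((115056 + 27 + 7416 + 60357) + 5832) = 1/(182856 + 5832) = 1/188688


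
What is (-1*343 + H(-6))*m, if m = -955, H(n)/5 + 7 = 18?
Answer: 275040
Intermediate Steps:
H(n) = 55 (H(n) = -35 + 5*18 = -35 + 90 = 55)
(-1*343 + H(-6))*m = (-1*343 + 55)*(-955) = (-343 + 55)*(-955) = -288*(-955) = 275040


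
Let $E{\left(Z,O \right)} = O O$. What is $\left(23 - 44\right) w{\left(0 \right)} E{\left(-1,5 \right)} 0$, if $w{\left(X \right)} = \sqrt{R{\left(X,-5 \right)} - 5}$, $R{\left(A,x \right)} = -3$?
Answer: $0$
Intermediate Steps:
$E{\left(Z,O \right)} = O^{2}$
$w{\left(X \right)} = 2 i \sqrt{2}$ ($w{\left(X \right)} = \sqrt{-3 - 5} = \sqrt{-8} = 2 i \sqrt{2}$)
$\left(23 - 44\right) w{\left(0 \right)} E{\left(-1,5 \right)} 0 = \left(23 - 44\right) 2 i \sqrt{2} \cdot 5^{2} \cdot 0 = - 21 \cdot 2 i \sqrt{2} \cdot 25 \cdot 0 = - 21 \cdot 50 i \sqrt{2} \cdot 0 = \left(-21\right) 0 = 0$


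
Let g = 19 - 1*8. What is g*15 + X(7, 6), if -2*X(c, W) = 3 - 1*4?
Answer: 331/2 ≈ 165.50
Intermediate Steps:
X(c, W) = 1/2 (X(c, W) = -(3 - 1*4)/2 = -(3 - 4)/2 = -1/2*(-1) = 1/2)
g = 11 (g = 19 - 8 = 11)
g*15 + X(7, 6) = 11*15 + 1/2 = 165 + 1/2 = 331/2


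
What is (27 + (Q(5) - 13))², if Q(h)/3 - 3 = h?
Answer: 1444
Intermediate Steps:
Q(h) = 9 + 3*h
(27 + (Q(5) - 13))² = (27 + ((9 + 3*5) - 13))² = (27 + ((9 + 15) - 13))² = (27 + (24 - 13))² = (27 + 11)² = 38² = 1444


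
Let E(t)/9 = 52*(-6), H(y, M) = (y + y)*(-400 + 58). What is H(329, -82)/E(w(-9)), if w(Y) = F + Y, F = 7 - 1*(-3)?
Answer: 6251/78 ≈ 80.141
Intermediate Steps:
F = 10 (F = 7 + 3 = 10)
H(y, M) = -684*y (H(y, M) = (2*y)*(-342) = -684*y)
w(Y) = 10 + Y
E(t) = -2808 (E(t) = 9*(52*(-6)) = 9*(-312) = -2808)
H(329, -82)/E(w(-9)) = -684*329/(-2808) = -225036*(-1/2808) = 6251/78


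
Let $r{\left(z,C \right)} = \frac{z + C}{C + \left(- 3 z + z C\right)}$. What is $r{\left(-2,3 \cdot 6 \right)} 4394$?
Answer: $- \frac{17576}{3} \approx -5858.7$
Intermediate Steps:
$r{\left(z,C \right)} = \frac{C + z}{C - 3 z + C z}$ ($r{\left(z,C \right)} = \frac{C + z}{C + \left(- 3 z + C z\right)} = \frac{C + z}{C - 3 z + C z}$)
$r{\left(-2,3 \cdot 6 \right)} 4394 = \frac{3 \cdot 6 - 2}{3 \cdot 6 - -6 + 3 \cdot 6 \left(-2\right)} 4394 = \frac{18 - 2}{18 + 6 + 18 \left(-2\right)} 4394 = \frac{1}{18 + 6 - 36} \cdot 16 \cdot 4394 = \frac{1}{-12} \cdot 16 \cdot 4394 = \left(- \frac{1}{12}\right) 16 \cdot 4394 = \left(- \frac{4}{3}\right) 4394 = - \frac{17576}{3}$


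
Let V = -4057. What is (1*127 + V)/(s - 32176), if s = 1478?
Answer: 1965/15349 ≈ 0.12802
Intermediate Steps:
(1*127 + V)/(s - 32176) = (1*127 - 4057)/(1478 - 32176) = (127 - 4057)/(-30698) = -3930*(-1/30698) = 1965/15349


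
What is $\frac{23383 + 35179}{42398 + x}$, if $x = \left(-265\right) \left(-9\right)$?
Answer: $\frac{58562}{44783} \approx 1.3077$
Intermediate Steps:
$x = 2385$
$\frac{23383 + 35179}{42398 + x} = \frac{23383 + 35179}{42398 + 2385} = \frac{58562}{44783}$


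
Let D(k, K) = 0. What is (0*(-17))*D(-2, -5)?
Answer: 0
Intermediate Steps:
(0*(-17))*D(-2, -5) = (0*(-17))*0 = 0*0 = 0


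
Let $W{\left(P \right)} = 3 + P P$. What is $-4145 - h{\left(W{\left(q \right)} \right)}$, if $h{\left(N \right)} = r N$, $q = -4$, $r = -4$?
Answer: $-4069$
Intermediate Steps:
$W{\left(P \right)} = 3 + P^{2}$
$h{\left(N \right)} = - 4 N$
$-4145 - h{\left(W{\left(q \right)} \right)} = -4145 - - 4 \left(3 + \left(-4\right)^{2}\right) = -4145 - - 4 \left(3 + 16\right) = -4145 - \left(-4\right) 19 = -4145 - -76 = -4145 + 76 = -4069$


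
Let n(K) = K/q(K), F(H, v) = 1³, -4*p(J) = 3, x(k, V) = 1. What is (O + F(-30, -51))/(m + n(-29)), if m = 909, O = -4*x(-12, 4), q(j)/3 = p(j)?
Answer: -27/8297 ≈ -0.0032542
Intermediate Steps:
p(J) = -¾ (p(J) = -¼*3 = -¾)
F(H, v) = 1
q(j) = -9/4 (q(j) = 3*(-¾) = -9/4)
O = -4 (O = -4*1 = -4)
n(K) = -4*K/9 (n(K) = K/(-9/4) = K*(-4/9) = -4*K/9)
(O + F(-30, -51))/(m + n(-29)) = (-4 + 1)/(909 - 4/9*(-29)) = -3/(909 + 116/9) = -3/8297/9 = -3*9/8297 = -27/8297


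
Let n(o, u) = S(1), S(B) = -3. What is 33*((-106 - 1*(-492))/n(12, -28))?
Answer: -4246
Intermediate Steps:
n(o, u) = -3
33*((-106 - 1*(-492))/n(12, -28)) = 33*((-106 - 1*(-492))/(-3)) = 33*((-106 + 492)*(-⅓)) = 33*(386*(-⅓)) = 33*(-386/3) = -4246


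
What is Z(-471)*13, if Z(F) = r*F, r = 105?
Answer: -642915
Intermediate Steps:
Z(F) = 105*F
Z(-471)*13 = (105*(-471))*13 = -49455*13 = -642915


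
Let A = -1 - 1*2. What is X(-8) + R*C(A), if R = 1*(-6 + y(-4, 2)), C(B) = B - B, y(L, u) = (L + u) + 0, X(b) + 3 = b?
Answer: -11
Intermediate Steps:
X(b) = -3 + b
A = -3 (A = -1 - 2 = -3)
y(L, u) = L + u
C(B) = 0
R = -8 (R = 1*(-6 + (-4 + 2)) = 1*(-6 - 2) = 1*(-8) = -8)
X(-8) + R*C(A) = (-3 - 8) - 8*0 = -11 + 0 = -11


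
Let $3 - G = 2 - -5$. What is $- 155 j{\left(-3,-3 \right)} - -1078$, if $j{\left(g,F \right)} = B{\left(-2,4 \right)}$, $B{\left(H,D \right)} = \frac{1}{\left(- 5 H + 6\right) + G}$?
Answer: $\frac{12781}{12} \approx 1065.1$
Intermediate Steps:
$G = -4$ ($G = 3 - \left(2 - -5\right) = 3 - \left(2 + 5\right) = 3 - 7 = -4$)
$B{\left(H,D \right)} = \frac{1}{2 - 5 H}$ ($B{\left(H,D \right)} = \frac{1}{\left(- 5 H + 6\right) - 4} = \frac{1}{\left(6 - 5 H\right) - 4} = \frac{1}{2 - 5 H}$)
$j{\left(g,F \right)} = \frac{1}{12}$ ($j{\left(g,F \right)} = - \frac{1}{-2 + 5 \left(-2\right)} = - \frac{1}{-2 - 10} = - \frac{1}{-12} = \left(-1\right) \left(- \frac{1}{12}\right) = \frac{1}{12}$)
$- 155 j{\left(-3,-3 \right)} - -1078 = \left(-155\right) \frac{1}{12} - -1078 = - \frac{155}{12} + 1078 = \frac{12781}{12}$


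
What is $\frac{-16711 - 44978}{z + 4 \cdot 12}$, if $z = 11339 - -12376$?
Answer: $- \frac{20563}{7921} \approx -2.596$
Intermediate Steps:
$z = 23715$ ($z = 11339 + 12376 = 23715$)
$\frac{-16711 - 44978}{z + 4 \cdot 12} = \frac{-16711 - 44978}{23715 + 4 \cdot 12} = - \frac{61689}{23715 + 48} = - \frac{61689}{23763} = \left(-61689\right) \frac{1}{23763} = - \frac{20563}{7921}$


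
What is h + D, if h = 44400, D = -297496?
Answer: -253096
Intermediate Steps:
h + D = 44400 - 297496 = -253096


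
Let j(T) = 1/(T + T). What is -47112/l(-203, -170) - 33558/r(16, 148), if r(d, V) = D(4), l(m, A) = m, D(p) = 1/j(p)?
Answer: -3217689/812 ≈ -3962.7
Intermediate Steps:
j(T) = 1/(2*T)
D(p) = 2*p (D(p) = 1/(1/(2*p)) = 2*p)
r(d, V) = 8 (r(d, V) = 2*4 = 8)
-47112/l(-203, -170) - 33558/r(16, 148) = -47112/(-203) - 33558/8 = -47112*(-1/203) - 33558*⅛ = 47112/203 - 16779/4 = -3217689/812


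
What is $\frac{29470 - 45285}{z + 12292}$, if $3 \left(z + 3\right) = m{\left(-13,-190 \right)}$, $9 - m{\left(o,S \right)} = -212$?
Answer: $- \frac{47445}{37088} \approx -1.2793$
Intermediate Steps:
$m{\left(o,S \right)} = 221$ ($m{\left(o,S \right)} = 9 - -212 = 9 + 212 = 221$)
$z = \frac{212}{3}$ ($z = -3 + \frac{1}{3} \cdot 221 = -3 + \frac{221}{3} = \frac{212}{3} \approx 70.667$)
$\frac{29470 - 45285}{z + 12292} = \frac{29470 - 45285}{\frac{212}{3} + 12292} = - \frac{15815}{\frac{37088}{3}} = \left(-15815\right) \frac{3}{37088} = - \frac{47445}{37088}$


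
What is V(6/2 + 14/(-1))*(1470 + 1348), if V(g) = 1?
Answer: 2818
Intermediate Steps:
V(6/2 + 14/(-1))*(1470 + 1348) = 1*(1470 + 1348) = 1*2818 = 2818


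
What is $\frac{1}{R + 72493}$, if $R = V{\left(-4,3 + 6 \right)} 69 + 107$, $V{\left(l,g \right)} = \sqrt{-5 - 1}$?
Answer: $\frac{12100}{878464761} - \frac{23 i \sqrt{6}}{1756929522} \approx 1.3774 \cdot 10^{-5} - 3.2066 \cdot 10^{-8} i$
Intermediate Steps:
$V{\left(l,g \right)} = i \sqrt{6}$ ($V{\left(l,g \right)} = \sqrt{-6} = i \sqrt{6}$)
$R = 107 + 69 i \sqrt{6}$ ($R = i \sqrt{6} \cdot 69 + 107 = 69 i \sqrt{6} + 107 = 107 + 69 i \sqrt{6} \approx 107.0 + 169.01 i$)
$\frac{1}{R + 72493} = \frac{1}{\left(107 + 69 i \sqrt{6}\right) + 72493} = \frac{1}{72600 + 69 i \sqrt{6}}$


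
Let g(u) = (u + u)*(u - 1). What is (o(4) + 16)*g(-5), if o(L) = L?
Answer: 1200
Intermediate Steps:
g(u) = 2*u*(-1 + u) (g(u) = (2*u)*(-1 + u) = 2*u*(-1 + u))
(o(4) + 16)*g(-5) = (4 + 16)*(2*(-5)*(-1 - 5)) = 20*(2*(-5)*(-6)) = 20*60 = 1200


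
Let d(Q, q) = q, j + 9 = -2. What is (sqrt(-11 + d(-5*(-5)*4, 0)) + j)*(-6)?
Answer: 66 - 6*I*sqrt(11) ≈ 66.0 - 19.9*I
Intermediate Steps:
j = -11 (j = -9 - 2 = -11)
(sqrt(-11 + d(-5*(-5)*4, 0)) + j)*(-6) = (sqrt(-11 + 0) - 11)*(-6) = (sqrt(-11) - 11)*(-6) = (I*sqrt(11) - 11)*(-6) = (-11 + I*sqrt(11))*(-6) = 66 - 6*I*sqrt(11)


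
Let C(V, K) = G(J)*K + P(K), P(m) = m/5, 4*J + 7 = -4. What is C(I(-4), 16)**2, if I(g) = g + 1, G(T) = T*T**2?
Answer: 43441281/400 ≈ 1.0860e+5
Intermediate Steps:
J = -11/4 (J = -7/4 + (1/4)*(-4) = -7/4 - 1 = -11/4 ≈ -2.7500)
G(T) = T**3
I(g) = 1 + g
P(m) = m/5 (P(m) = m*(1/5) = m/5)
C(V, K) = -6591*K/320 (C(V, K) = (-11/4)**3*K + K/5 = -1331*K/64 + K/5 = -6591*K/320)
C(I(-4), 16)**2 = (-6591/320*16)**2 = (-6591/20)**2 = 43441281/400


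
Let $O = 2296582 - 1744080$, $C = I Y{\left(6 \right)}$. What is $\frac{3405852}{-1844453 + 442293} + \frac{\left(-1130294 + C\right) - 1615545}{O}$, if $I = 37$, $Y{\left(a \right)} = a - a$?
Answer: $- \frac{716480706743}{96837025540} \approx -7.3988$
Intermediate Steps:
$Y{\left(a \right)} = 0$
$C = 0$ ($C = 37 \cdot 0 = 0$)
$O = 552502$
$\frac{3405852}{-1844453 + 442293} + \frac{\left(-1130294 + C\right) - 1615545}{O} = \frac{3405852}{-1844453 + 442293} + \frac{\left(-1130294 + 0\right) - 1615545}{552502} = \frac{3405852}{-1402160} + \left(-1130294 - 1615545\right) \frac{1}{552502} = 3405852 \left(- \frac{1}{1402160}\right) - \frac{2745839}{552502} = - \frac{851463}{350540} - \frac{2745839}{552502} = - \frac{716480706743}{96837025540}$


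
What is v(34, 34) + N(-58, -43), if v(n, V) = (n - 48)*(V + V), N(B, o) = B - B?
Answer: -952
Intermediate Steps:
N(B, o) = 0
v(n, V) = 2*V*(-48 + n) (v(n, V) = (-48 + n)*(2*V) = 2*V*(-48 + n))
v(34, 34) + N(-58, -43) = 2*34*(-48 + 34) + 0 = 2*34*(-14) + 0 = -952 + 0 = -952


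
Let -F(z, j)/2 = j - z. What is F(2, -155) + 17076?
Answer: 17390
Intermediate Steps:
F(z, j) = -2*j + 2*z (F(z, j) = -2*(j - z) = -2*j + 2*z)
F(2, -155) + 17076 = (-2*(-155) + 2*2) + 17076 = (310 + 4) + 17076 = 314 + 17076 = 17390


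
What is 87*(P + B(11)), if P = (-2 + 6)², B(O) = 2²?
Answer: 1740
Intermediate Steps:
B(O) = 4
P = 16 (P = 4² = 16)
87*(P + B(11)) = 87*(16 + 4) = 87*20 = 1740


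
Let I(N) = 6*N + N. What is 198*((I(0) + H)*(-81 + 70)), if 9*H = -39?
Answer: 9438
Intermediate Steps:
H = -13/3 (H = (1/9)*(-39) = -13/3 ≈ -4.3333)
I(N) = 7*N
198*((I(0) + H)*(-81 + 70)) = 198*((7*0 - 13/3)*(-81 + 70)) = 198*((0 - 13/3)*(-11)) = 198*(-13/3*(-11)) = 198*(143/3) = 9438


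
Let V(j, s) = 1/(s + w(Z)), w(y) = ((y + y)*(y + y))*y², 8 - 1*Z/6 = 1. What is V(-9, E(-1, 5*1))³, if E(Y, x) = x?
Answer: 1/1928288370982352267069 ≈ 5.1859e-22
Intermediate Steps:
Z = 42 (Z = 48 - 6*1 = 48 - 6 = 42)
w(y) = 4*y⁴ (w(y) = ((2*y)*(2*y))*y² = (4*y²)*y² = 4*y⁴)
V(j, s) = 1/(12446784 + s) (V(j, s) = 1/(s + 4*42⁴) = 1/(s + 4*3111696) = 1/(s + 12446784) = 1/(12446784 + s))
V(-9, E(-1, 5*1))³ = (1/(12446784 + 5*1))³ = (1/(12446784 + 5))³ = (1/12446789)³ = 1/1928288370982352267069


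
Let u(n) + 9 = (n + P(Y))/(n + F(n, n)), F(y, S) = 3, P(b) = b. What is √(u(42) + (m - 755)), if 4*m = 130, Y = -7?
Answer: I*√26306/6 ≈ 27.032*I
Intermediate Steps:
m = 65/2 (m = (¼)*130 = 65/2 ≈ 32.500)
u(n) = -9 + (-7 + n)/(3 + n) (u(n) = -9 + (n - 7)/(n + 3) = -9 + (-7 + n)/(3 + n))
√(u(42) + (m - 755)) = √(2*(-17 - 4*42)/(3 + 42) + (65/2 - 755)) = √(2*(-17 - 168)/45 - 1445/2) = √(2*(1/45)*(-185) - 1445/2) = √(-74/9 - 1445/2) = √(-13153/18) = I*√26306/6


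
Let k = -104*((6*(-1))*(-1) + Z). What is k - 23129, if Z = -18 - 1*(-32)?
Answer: -25209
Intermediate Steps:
Z = 14 (Z = -18 + 32 = 14)
k = -2080 (k = -104*((6*(-1))*(-1) + 14) = -104*(-6*(-1) + 14) = -104*(6 + 14) = -104*20 = -2080)
k - 23129 = -2080 - 23129 = -25209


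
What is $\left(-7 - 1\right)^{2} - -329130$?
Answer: $329194$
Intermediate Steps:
$\left(-7 - 1\right)^{2} - -329130 = \left(-8\right)^{2} + 329130 = 64 + 329130 = 329194$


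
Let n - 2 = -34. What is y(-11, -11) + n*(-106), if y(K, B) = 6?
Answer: 3398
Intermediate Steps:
n = -32 (n = 2 - 34 = -32)
y(-11, -11) + n*(-106) = 6 - 32*(-106) = 6 + 3392 = 3398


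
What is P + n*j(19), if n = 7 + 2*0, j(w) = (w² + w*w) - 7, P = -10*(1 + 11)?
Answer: 4885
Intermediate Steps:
P = -120 (P = -10*12 = -120)
j(w) = -7 + 2*w² (j(w) = (w² + w²) - 7 = 2*w² - 7 = -7 + 2*w²)
n = 7 (n = 7 + 0 = 7)
P + n*j(19) = -120 + 7*(-7 + 2*19²) = -120 + 7*(-7 + 2*361) = -120 + 7*(-7 + 722) = -120 + 7*715 = -120 + 5005 = 4885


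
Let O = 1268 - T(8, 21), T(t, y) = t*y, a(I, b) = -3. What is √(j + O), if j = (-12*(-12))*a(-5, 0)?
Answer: 2*√167 ≈ 25.846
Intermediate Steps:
O = 1100 (O = 1268 - 8*21 = 1268 - 1*168 = 1268 - 168 = 1100)
j = -432 (j = -12*(-12)*(-3) = 144*(-3) = -432)
√(j + O) = √(-432 + 1100) = √668 = 2*√167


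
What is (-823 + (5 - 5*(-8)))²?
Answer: 605284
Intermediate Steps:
(-823 + (5 - 5*(-8)))² = (-823 + (5 + 40))² = (-823 + 45)² = (-778)² = 605284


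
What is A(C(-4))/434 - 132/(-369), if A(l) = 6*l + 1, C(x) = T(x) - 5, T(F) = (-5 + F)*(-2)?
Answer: 28813/53382 ≈ 0.53975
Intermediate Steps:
T(F) = 10 - 2*F
C(x) = 5 - 2*x (C(x) = (10 - 2*x) - 5 = 5 - 2*x)
A(l) = 1 + 6*l
A(C(-4))/434 - 132/(-369) = (1 + 6*(5 - 2*(-4)))/434 - 132/(-369) = (1 + 6*(5 + 8))*(1/434) - 132*(-1/369) = (1 + 6*13)*(1/434) + 44/123 = (1 + 78)*(1/434) + 44/123 = 79*(1/434) + 44/123 = 79/434 + 44/123 = 28813/53382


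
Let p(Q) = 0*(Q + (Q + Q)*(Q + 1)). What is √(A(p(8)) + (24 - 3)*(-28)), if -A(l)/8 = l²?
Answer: 14*I*√3 ≈ 24.249*I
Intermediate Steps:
p(Q) = 0 (p(Q) = 0*(Q + (2*Q)*(1 + Q)) = 0*(Q + 2*Q*(1 + Q)) = 0)
A(l) = -8*l²
√(A(p(8)) + (24 - 3)*(-28)) = √(-8*0² + (24 - 3)*(-28)) = √(-8*0 + 21*(-28)) = √(0 - 588) = √(-588) = 14*I*√3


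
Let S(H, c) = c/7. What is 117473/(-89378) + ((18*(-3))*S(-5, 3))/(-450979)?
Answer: -12787259077/9729420946 ≈ -1.3143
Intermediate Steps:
S(H, c) = c/7 (S(H, c) = c*(⅐) = c/7)
117473/(-89378) + ((18*(-3))*S(-5, 3))/(-450979) = 117473/(-89378) + ((18*(-3))*((⅐)*3))/(-450979) = 117473*(-1/89378) - 54*3/7*(-1/450979) = -117473/89378 - 162/7*(-1/450979) = -117473/89378 + 162/3156853 = -12787259077/9729420946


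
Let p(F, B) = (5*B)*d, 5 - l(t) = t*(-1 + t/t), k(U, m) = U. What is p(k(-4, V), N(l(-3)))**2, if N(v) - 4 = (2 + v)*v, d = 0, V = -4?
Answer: 0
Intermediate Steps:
l(t) = 5 (l(t) = 5 - t*(-1 + t/t) = 5 - t*(-1 + 1) = 5 - t*0 = 5 - 1*0 = 5 + 0 = 5)
N(v) = 4 + v*(2 + v) (N(v) = 4 + (2 + v)*v = 4 + v*(2 + v))
p(F, B) = 0 (p(F, B) = (5*B)*0 = 0)
p(k(-4, V), N(l(-3)))**2 = 0**2 = 0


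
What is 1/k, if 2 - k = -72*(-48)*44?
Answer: -1/152062 ≈ -6.5763e-6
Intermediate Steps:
k = -152062 (k = 2 - (-72*(-48))*44 = 2 - 3456*44 = 2 - 1*152064 = 2 - 152064 = -152062)
1/k = 1/(-152062) = -1/152062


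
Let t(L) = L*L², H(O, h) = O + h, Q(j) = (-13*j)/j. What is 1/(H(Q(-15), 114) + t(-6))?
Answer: -1/115 ≈ -0.0086956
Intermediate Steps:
Q(j) = -13
t(L) = L³
1/(H(Q(-15), 114) + t(-6)) = 1/((-13 + 114) + (-6)³) = 1/(101 - 216) = 1/(-115) = -1/115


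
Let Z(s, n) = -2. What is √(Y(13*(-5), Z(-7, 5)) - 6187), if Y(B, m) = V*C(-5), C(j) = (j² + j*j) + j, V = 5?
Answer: I*√5962 ≈ 77.214*I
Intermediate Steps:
C(j) = j + 2*j² (C(j) = (j² + j²) + j = 2*j² + j = j + 2*j²)
Y(B, m) = 225 (Y(B, m) = 5*(-5*(1 + 2*(-5))) = 5*(-5*(1 - 10)) = 5*(-5*(-9)) = 5*45 = 225)
√(Y(13*(-5), Z(-7, 5)) - 6187) = √(225 - 6187) = √(-5962) = I*√5962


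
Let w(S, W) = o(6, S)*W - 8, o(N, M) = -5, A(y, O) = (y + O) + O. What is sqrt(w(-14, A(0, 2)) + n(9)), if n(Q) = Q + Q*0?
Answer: I*sqrt(19) ≈ 4.3589*I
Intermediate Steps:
A(y, O) = y + 2*O (A(y, O) = (O + y) + O = y + 2*O)
n(Q) = Q (n(Q) = Q + 0 = Q)
w(S, W) = -8 - 5*W (w(S, W) = -5*W - 8 = -8 - 5*W)
sqrt(w(-14, A(0, 2)) + n(9)) = sqrt((-8 - 5*(0 + 2*2)) + 9) = sqrt((-8 - 5*(0 + 4)) + 9) = sqrt((-8 - 5*4) + 9) = sqrt((-8 - 20) + 9) = sqrt(-28 + 9) = sqrt(-19) = I*sqrt(19)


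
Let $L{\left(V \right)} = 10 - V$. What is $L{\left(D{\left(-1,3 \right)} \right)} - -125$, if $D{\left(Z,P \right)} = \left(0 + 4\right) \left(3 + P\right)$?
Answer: $111$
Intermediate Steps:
$D{\left(Z,P \right)} = 12 + 4 P$ ($D{\left(Z,P \right)} = 4 \left(3 + P\right) = 12 + 4 P$)
$L{\left(D{\left(-1,3 \right)} \right)} - -125 = \left(10 - \left(12 + 4 \cdot 3\right)\right) - -125 = \left(10 - \left(12 + 12\right)\right) + 125 = \left(10 - 24\right) + 125 = -14 + 125 = 111$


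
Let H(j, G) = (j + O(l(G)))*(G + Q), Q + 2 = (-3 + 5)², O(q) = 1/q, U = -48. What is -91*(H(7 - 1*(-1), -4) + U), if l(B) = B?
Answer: 11557/2 ≈ 5778.5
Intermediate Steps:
Q = 2 (Q = -2 + (-3 + 5)² = -2 + 2² = -2 + 4 = 2)
H(j, G) = (2 + G)*(j + 1/G) (H(j, G) = (j + 1/G)*(G + 2) = (j + 1/G)*(2 + G) = (2 + G)*(j + 1/G))
-91*(H(7 - 1*(-1), -4) + U) = -91*((1 + 2*(7 - 1*(-1)) + 2/(-4) - 4*(7 - 1*(-1))) - 48) = -91*((1 + 2*(7 + 1) + 2*(-¼) - 4*(7 + 1)) - 48) = -91*((1 + 2*8 - ½ - 4*8) - 48) = -91*((1 + 16 - ½ - 32) - 48) = -91*(-31/2 - 48) = -91*(-127/2) = 11557/2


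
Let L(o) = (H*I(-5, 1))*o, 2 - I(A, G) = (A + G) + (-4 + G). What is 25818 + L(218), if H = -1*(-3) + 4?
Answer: 39552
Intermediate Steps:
I(A, G) = 6 - A - 2*G (I(A, G) = 2 - ((A + G) + (-4 + G)) = 2 - (-4 + A + 2*G) = 2 + (4 - A - 2*G) = 6 - A - 2*G)
H = 7 (H = 3 + 4 = 7)
L(o) = 63*o (L(o) = (7*(6 - 1*(-5) - 2*1))*o = (7*(6 + 5 - 2))*o = (7*9)*o = 63*o)
25818 + L(218) = 25818 + 63*218 = 25818 + 13734 = 39552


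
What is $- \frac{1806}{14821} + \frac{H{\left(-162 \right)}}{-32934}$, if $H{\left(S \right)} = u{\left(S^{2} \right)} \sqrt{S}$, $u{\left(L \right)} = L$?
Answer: $- \frac{1806}{14821} - \frac{39366 i \sqrt{2}}{5489} \approx -0.12185 - 10.142 i$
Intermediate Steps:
$H{\left(S \right)} = S^{\frac{5}{2}}$ ($H{\left(S \right)} = S^{2} \sqrt{S} = S^{\frac{5}{2}}$)
$- \frac{1806}{14821} + \frac{H{\left(-162 \right)}}{-32934} = - \frac{1806}{14821} + \frac{\left(-162\right)^{\frac{5}{2}}}{-32934} = \left(-1806\right) \frac{1}{14821} + 236196 i \sqrt{2} \left(- \frac{1}{32934}\right) = - \frac{1806}{14821} - \frac{39366 i \sqrt{2}}{5489}$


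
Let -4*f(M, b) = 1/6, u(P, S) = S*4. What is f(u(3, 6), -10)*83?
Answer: -83/24 ≈ -3.4583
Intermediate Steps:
u(P, S) = 4*S
f(M, b) = -1/24 (f(M, b) = -¼/6 = -¼*⅙ = -1/24)
f(u(3, 6), -10)*83 = -1/24*83 = -83/24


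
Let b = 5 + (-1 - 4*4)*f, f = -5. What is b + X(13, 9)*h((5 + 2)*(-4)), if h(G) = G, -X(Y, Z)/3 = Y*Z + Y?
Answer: 11010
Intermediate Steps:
X(Y, Z) = -3*Y - 3*Y*Z (X(Y, Z) = -3*(Y*Z + Y) = -3*(Y + Y*Z) = -3*Y - 3*Y*Z)
b = 90 (b = 5 + (-1 - 4*4)*(-5) = 5 + (-1 - 16)*(-5) = 5 - 17*(-5) = 5 + 85 = 90)
b + X(13, 9)*h((5 + 2)*(-4)) = 90 + (-3*13*(1 + 9))*((5 + 2)*(-4)) = 90 + (-3*13*10)*(7*(-4)) = 90 - 390*(-28) = 90 + 10920 = 11010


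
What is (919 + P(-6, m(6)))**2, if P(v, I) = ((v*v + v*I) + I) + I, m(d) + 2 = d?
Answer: 881721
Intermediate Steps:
m(d) = -2 + d
P(v, I) = v**2 + 2*I + I*v (P(v, I) = ((v**2 + I*v) + I) + I = (I + v**2 + I*v) + I = v**2 + 2*I + I*v)
(919 + P(-6, m(6)))**2 = (919 + ((-6)**2 + 2*(-2 + 6) + (-2 + 6)*(-6)))**2 = (919 + (36 + 2*4 + 4*(-6)))**2 = (919 + (36 + 8 - 24))**2 = (919 + 20)**2 = 939**2 = 881721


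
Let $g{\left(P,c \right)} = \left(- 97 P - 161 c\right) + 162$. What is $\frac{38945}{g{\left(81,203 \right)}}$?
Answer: $- \frac{38945}{40378} \approx -0.96451$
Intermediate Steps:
$g{\left(P,c \right)} = 162 - 161 c - 97 P$ ($g{\left(P,c \right)} = \left(- 161 c - 97 P\right) + 162 = 162 - 161 c - 97 P$)
$\frac{38945}{g{\left(81,203 \right)}} = \frac{38945}{162 - 32683 - 7857} = \frac{38945}{-40378} = 38945 \left(- \frac{1}{40378}\right) = - \frac{38945}{40378}$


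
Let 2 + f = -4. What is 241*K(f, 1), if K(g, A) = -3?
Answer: -723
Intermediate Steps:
f = -6 (f = -2 - 4 = -6)
241*K(f, 1) = 241*(-3) = -723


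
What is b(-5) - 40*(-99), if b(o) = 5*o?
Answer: 3935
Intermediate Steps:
b(-5) - 40*(-99) = 5*(-5) - 40*(-99) = -25 + 3960 = 3935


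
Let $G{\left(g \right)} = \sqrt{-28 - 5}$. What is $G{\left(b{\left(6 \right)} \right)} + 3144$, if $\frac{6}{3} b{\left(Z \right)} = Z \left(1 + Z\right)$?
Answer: $3144 + i \sqrt{33} \approx 3144.0 + 5.7446 i$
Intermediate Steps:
$b{\left(Z \right)} = \frac{Z \left(1 + Z\right)}{2}$
$G{\left(g \right)} = i \sqrt{33}$ ($G{\left(g \right)} = \sqrt{-33} = i \sqrt{33}$)
$G{\left(b{\left(6 \right)} \right)} + 3144 = i \sqrt{33} + 3144 = 3144 + i \sqrt{33}$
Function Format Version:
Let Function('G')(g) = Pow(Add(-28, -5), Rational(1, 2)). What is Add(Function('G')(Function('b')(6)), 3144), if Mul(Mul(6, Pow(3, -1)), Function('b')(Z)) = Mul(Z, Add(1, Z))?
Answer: Add(3144, Mul(I, Pow(33, Rational(1, 2)))) ≈ Add(3144.0, Mul(5.7446, I))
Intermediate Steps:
Function('b')(Z) = Mul(Rational(1, 2), Z, Add(1, Z)) (Function('b')(Z) = Mul(Rational(1, 2), Mul(Z, Add(1, Z))) = Mul(Rational(1, 2), Z, Add(1, Z)))
Function('G')(g) = Mul(I, Pow(33, Rational(1, 2))) (Function('G')(g) = Pow(-33, Rational(1, 2)) = Mul(I, Pow(33, Rational(1, 2))))
Add(Function('G')(Function('b')(6)), 3144) = Add(Mul(I, Pow(33, Rational(1, 2))), 3144) = Add(3144, Mul(I, Pow(33, Rational(1, 2))))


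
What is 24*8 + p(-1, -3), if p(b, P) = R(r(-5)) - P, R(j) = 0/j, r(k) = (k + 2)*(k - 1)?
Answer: 195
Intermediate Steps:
r(k) = (-1 + k)*(2 + k) (r(k) = (2 + k)*(-1 + k) = (-1 + k)*(2 + k))
R(j) = 0
p(b, P) = -P (p(b, P) = 0 - P = -P)
24*8 + p(-1, -3) = 24*8 - 1*(-3) = 192 + 3 = 195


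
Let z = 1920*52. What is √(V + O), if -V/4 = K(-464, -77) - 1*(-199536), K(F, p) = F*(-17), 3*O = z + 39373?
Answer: 5*I*√281985/3 ≈ 885.04*I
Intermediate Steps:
z = 99840
O = 139213/3 (O = (99840 + 39373)/3 = (⅓)*139213 = 139213/3 ≈ 46404.)
K(F, p) = -17*F
V = -829696 (V = -4*(-17*(-464) - 1*(-199536)) = -4*(7888 + 199536) = -4*207424 = -829696)
√(V + O) = √(-829696 + 139213/3) = √(-2349875/3) = 5*I*√281985/3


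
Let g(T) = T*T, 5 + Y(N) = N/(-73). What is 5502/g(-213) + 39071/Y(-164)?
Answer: -14377731625/1013241 ≈ -14190.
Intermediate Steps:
Y(N) = -5 - N/73 (Y(N) = -5 + N/(-73) = -5 + N*(-1/73) = -5 - N/73)
g(T) = T²
5502/g(-213) + 39071/Y(-164) = 5502/((-213)²) + 39071/(-5 - 1/73*(-164)) = 5502/45369 + 39071/(-5 + 164/73) = 5502*(1/45369) + 39071/(-201/73) = 1834/15123 + 39071*(-73/201) = 1834/15123 - 2852183/201 = -14377731625/1013241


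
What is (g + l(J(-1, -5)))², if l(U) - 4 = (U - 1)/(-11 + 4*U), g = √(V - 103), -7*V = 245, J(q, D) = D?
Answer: -115718/961 + 260*I*√138/31 ≈ -120.41 + 98.526*I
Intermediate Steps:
V = -35 (V = -⅐*245 = -35)
g = I*√138 (g = √(-35 - 103) = √(-138) = I*√138 ≈ 11.747*I)
l(U) = 4 + (-1 + U)/(-11 + 4*U) (l(U) = 4 + (U - 1)/(-11 + 4*U) = 4 + (-1 + U)/(-11 + 4*U))
(g + l(J(-1, -5)))² = (I*√138 + (-45 + 17*(-5))/(-11 + 4*(-5)))² = (I*√138 + (-45 - 85)/(-11 - 20))² = (I*√138 - 130/(-31))² = (I*√138 - 1/31*(-130))² = (I*√138 + 130/31)² = (130/31 + I*√138)²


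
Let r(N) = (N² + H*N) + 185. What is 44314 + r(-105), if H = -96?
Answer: 65604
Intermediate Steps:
r(N) = 185 + N² - 96*N (r(N) = (N² - 96*N) + 185 = 185 + N² - 96*N)
44314 + r(-105) = 44314 + (185 + (-105)² - 96*(-105)) = 44314 + (185 + 11025 + 10080) = 44314 + 21290 = 65604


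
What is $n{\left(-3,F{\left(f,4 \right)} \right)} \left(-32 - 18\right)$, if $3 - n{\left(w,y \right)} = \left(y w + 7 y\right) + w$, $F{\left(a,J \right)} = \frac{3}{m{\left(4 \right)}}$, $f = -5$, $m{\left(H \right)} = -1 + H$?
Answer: $-100$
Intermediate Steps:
$F{\left(a,J \right)} = 1$ ($F{\left(a,J \right)} = \frac{3}{-1 + 4} = \frac{3}{3} = 3 \cdot \frac{1}{3} = 1$)
$n{\left(w,y \right)} = 3 - w - 7 y - w y$ ($n{\left(w,y \right)} = 3 - \left(\left(y w + 7 y\right) + w\right) = 3 - \left(\left(w y + 7 y\right) + w\right) = 3 - \left(\left(7 y + w y\right) + w\right) = 3 - \left(w + 7 y + w y\right) = 3 - w - 7 y - w y$)
$n{\left(-3,F{\left(f,4 \right)} \right)} \left(-32 - 18\right) = \left(3 - -3 - 7 - \left(-3\right) 1\right) \left(-32 - 18\right) = \left(3 + 3 - 7 + 3\right) \left(-50\right) = 2 \left(-50\right) = -100$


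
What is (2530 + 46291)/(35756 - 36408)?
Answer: -48821/652 ≈ -74.879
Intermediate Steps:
(2530 + 46291)/(35756 - 36408) = 48821/(-652) = 48821*(-1/652) = -48821/652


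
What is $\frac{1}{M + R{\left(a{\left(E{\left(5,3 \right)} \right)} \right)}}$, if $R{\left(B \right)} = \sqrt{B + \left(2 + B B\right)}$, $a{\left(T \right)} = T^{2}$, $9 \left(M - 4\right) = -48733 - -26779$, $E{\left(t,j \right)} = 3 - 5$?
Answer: $- \frac{10959}{26688719} - \frac{9 \sqrt{22}}{53377438} \approx -0.00041141$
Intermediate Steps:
$E{\left(t,j \right)} = -2$ ($E{\left(t,j \right)} = 3 - 5 = -2$)
$M = - \frac{7306}{3}$ ($M = 4 + \frac{-48733 - -26779}{9} = 4 + \frac{-48733 + 26779}{9} = 4 + \frac{1}{9} \left(-21954\right) = 4 - \frac{7318}{3} = - \frac{7306}{3} \approx -2435.3$)
$R{\left(B \right)} = \sqrt{2 + B + B^{2}}$ ($R{\left(B \right)} = \sqrt{B + \left(2 + B^{2}\right)} = \sqrt{2 + B + B^{2}}$)
$\frac{1}{M + R{\left(a{\left(E{\left(5,3 \right)} \right)} \right)}} = \frac{1}{- \frac{7306}{3} + \sqrt{2 + \left(-2\right)^{2} + \left(\left(-2\right)^{2}\right)^{2}}} = \frac{1}{- \frac{7306}{3} + \sqrt{2 + 4 + 4^{2}}} = \frac{1}{- \frac{7306}{3} + \sqrt{2 + 4 + 16}} = \frac{1}{- \frac{7306}{3} + \sqrt{22}}$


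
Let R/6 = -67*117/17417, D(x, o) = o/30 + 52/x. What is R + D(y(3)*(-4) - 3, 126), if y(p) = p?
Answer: -513923/261255 ≈ -1.9671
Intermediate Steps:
D(x, o) = 52/x + o/30 (D(x, o) = o*(1/30) + 52/x = o/30 + 52/x = 52/x + o/30)
R = -47034/17417 (R = 6*(-67*117/17417) = 6*(-7839*1/17417) = 6*(-7839/17417) = -47034/17417 ≈ -2.7005)
R + D(y(3)*(-4) - 3, 126) = -47034/17417 + (52/(3*(-4) - 3) + (1/30)*126) = -47034/17417 + (52/(-12 - 3) + 21/5) = -47034/17417 + (52/(-15) + 21/5) = -47034/17417 + (52*(-1/15) + 21/5) = -47034/17417 + (-52/15 + 21/5) = -47034/17417 + 11/15 = -513923/261255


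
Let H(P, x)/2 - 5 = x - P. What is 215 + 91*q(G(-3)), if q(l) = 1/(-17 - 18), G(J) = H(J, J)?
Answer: 1062/5 ≈ 212.40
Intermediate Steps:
H(P, x) = 10 - 2*P + 2*x (H(P, x) = 10 + 2*(x - P) = 10 + (-2*P + 2*x) = 10 - 2*P + 2*x)
G(J) = 10 (G(J) = 10 - 2*J + 2*J = 10)
q(l) = -1/35 (q(l) = 1/(-35) = -1/35)
215 + 91*q(G(-3)) = 215 + 91*(-1/35) = 215 - 13/5 = 1062/5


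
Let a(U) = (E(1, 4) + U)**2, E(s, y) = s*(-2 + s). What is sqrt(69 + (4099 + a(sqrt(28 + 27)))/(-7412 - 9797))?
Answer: sqrt(20362824594 + 34418*sqrt(55))/17209 ≈ 8.2921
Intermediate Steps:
a(U) = (-1 + U)**2 (a(U) = (1*(-2 + 1) + U)**2 = (1*(-1) + U)**2 = (-1 + U)**2)
sqrt(69 + (4099 + a(sqrt(28 + 27)))/(-7412 - 9797)) = sqrt(69 + (4099 + (-1 + sqrt(28 + 27))**2)/(-7412 - 9797)) = sqrt(69 + (4099 + (-1 + sqrt(55))**2)/(-17209)) = sqrt(69 + (4099 + (-1 + sqrt(55))**2)*(-1/17209)) = sqrt(69 + (-4099/17209 - (-1 + sqrt(55))**2/17209)) = sqrt(1183322/17209 - (-1 + sqrt(55))**2/17209)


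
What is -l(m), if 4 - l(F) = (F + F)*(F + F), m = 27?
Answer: 2912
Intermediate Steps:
l(F) = 4 - 4*F**2 (l(F) = 4 - (F + F)*(F + F) = 4 - 2*F*2*F = 4 - 4*F**2)
-l(m) = -(4 - 4*27**2) = -(4 - 4*729) = -(4 - 2916) = -1*(-2912) = 2912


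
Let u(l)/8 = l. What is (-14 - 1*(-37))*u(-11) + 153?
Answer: -1871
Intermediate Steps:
u(l) = 8*l
(-14 - 1*(-37))*u(-11) + 153 = (-14 - 1*(-37))*(8*(-11)) + 153 = (-14 + 37)*(-88) + 153 = 23*(-88) + 153 = -2024 + 153 = -1871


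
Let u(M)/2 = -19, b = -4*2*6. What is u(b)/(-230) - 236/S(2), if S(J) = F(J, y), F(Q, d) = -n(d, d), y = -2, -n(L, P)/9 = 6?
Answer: -13057/3105 ≈ -4.2052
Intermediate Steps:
n(L, P) = -54 (n(L, P) = -9*6 = -54)
b = -48 (b = -8*6 = -48)
u(M) = -38 (u(M) = 2*(-19) = -38)
F(Q, d) = 54 (F(Q, d) = -1*(-54) = 54)
S(J) = 54
u(b)/(-230) - 236/S(2) = -38/(-230) - 236/54 = -38*(-1/230) - 236*1/54 = 19/115 - 118/27 = -13057/3105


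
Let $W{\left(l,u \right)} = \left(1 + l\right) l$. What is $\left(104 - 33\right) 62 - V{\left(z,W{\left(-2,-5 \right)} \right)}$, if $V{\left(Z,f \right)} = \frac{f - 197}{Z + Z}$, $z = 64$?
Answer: $\frac{563651}{128} \approx 4403.5$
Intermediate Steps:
$W{\left(l,u \right)} = l \left(1 + l\right)$
$V{\left(Z,f \right)} = \frac{-197 + f}{2 Z}$
$\left(104 - 33\right) 62 - V{\left(z,W{\left(-2,-5 \right)} \right)} = \left(104 - 33\right) 62 - \frac{-197 - 2 \left(1 - 2\right)}{2 \cdot 64} = 71 \cdot 62 - \frac{1}{2} \cdot \frac{1}{64} \left(-197 - -2\right) = 4402 - \frac{1}{2} \cdot \frac{1}{64} \left(-197 + 2\right) = 4402 - \frac{1}{2} \cdot \frac{1}{64} \left(-195\right) = 4402 - - \frac{195}{128} = 4402 + \frac{195}{128} = \frac{563651}{128}$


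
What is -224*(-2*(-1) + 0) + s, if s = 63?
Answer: -385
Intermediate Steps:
-224*(-2*(-1) + 0) + s = -224*(-2*(-1) + 0) + 63 = -224*(2 + 0) + 63 = -224*2 + 63 = -448 + 63 = -385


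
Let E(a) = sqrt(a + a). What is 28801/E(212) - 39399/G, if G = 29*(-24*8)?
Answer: 13133/1856 + 28801*sqrt(106)/212 ≈ 1405.8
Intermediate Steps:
E(a) = sqrt(2)*sqrt(a) (E(a) = sqrt(2*a) = sqrt(2)*sqrt(a))
G = -5568 (G = 29*(-192) = -5568)
28801/E(212) - 39399/G = 28801/((sqrt(2)*sqrt(212))) - 39399/(-5568) = 28801/((sqrt(2)*(2*sqrt(53)))) - 39399*(-1/5568) = 28801/((2*sqrt(106))) + 13133/1856 = 28801*(sqrt(106)/212) + 13133/1856 = 28801*sqrt(106)/212 + 13133/1856 = 13133/1856 + 28801*sqrt(106)/212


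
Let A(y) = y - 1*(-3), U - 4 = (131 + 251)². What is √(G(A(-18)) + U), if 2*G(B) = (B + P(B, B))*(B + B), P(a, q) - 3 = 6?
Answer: √146018 ≈ 382.12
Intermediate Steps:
P(a, q) = 9 (P(a, q) = 3 + 6 = 9)
U = 145928 (U = 4 + (131 + 251)² = 4 + 382² = 4 + 145924 = 145928)
A(y) = 3 + y (A(y) = y + 3 = 3 + y)
G(B) = B*(9 + B) (G(B) = ((B + 9)*(B + B))/2 = ((9 + B)*(2*B))/2 = (2*B*(9 + B))/2 = B*(9 + B))
√(G(A(-18)) + U) = √((3 - 18)*(9 + (3 - 18)) + 145928) = √(-15*(9 - 15) + 145928) = √(-15*(-6) + 145928) = √(90 + 145928) = √146018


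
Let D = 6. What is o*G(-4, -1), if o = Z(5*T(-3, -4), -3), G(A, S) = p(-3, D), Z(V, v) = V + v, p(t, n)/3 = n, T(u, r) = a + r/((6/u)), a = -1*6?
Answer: -414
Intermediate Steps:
a = -6
T(u, r) = -6 + r*u/6 (T(u, r) = -6 + r/((6/u)) = -6 + r*(u/6) = -6 + r*u/6)
p(t, n) = 3*n
G(A, S) = 18 (G(A, S) = 3*6 = 18)
o = -23 (o = 5*(-6 + (⅙)*(-4)*(-3)) - 3 = 5*(-6 + 2) - 3 = 5*(-4) - 3 = -20 - 3 = -23)
o*G(-4, -1) = -23*18 = -414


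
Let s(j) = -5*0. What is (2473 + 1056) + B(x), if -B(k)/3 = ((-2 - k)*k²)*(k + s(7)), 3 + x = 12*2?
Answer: 642538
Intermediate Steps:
s(j) = 0
x = 21 (x = -3 + 12*2 = -3 + 24 = 21)
B(k) = -3*k³*(-2 - k) (B(k) = -3*(-2 - k)*k²*(k + 0) = -3*k²*(-2 - k)*k = -3*k³*(-2 - k))
(2473 + 1056) + B(x) = (2473 + 1056) + 3*21³*(2 + 21) = 3529 + 3*9261*23 = 3529 + 639009 = 642538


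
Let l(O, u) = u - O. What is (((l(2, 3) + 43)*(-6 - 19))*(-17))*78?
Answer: 1458600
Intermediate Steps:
(((l(2, 3) + 43)*(-6 - 19))*(-17))*78 = ((((3 - 1*2) + 43)*(-6 - 19))*(-17))*78 = ((((3 - 2) + 43)*(-25))*(-17))*78 = (((1 + 43)*(-25))*(-17))*78 = ((44*(-25))*(-17))*78 = -1100*(-17)*78 = 18700*78 = 1458600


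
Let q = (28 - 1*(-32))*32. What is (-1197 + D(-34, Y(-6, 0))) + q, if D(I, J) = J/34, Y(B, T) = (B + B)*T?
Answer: 723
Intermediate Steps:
Y(B, T) = 2*B*T (Y(B, T) = (2*B)*T = 2*B*T)
D(I, J) = J/34 (D(I, J) = J*(1/34) = J/34)
q = 1920 (q = (28 + 32)*32 = 60*32 = 1920)
(-1197 + D(-34, Y(-6, 0))) + q = (-1197 + (2*(-6)*0)/34) + 1920 = (-1197 + (1/34)*0) + 1920 = (-1197 + 0) + 1920 = -1197 + 1920 = 723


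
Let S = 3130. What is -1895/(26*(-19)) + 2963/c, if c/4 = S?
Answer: 12594561/3092440 ≈ 4.0727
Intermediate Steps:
c = 12520 (c = 4*3130 = 12520)
-1895/(26*(-19)) + 2963/c = -1895/(26*(-19)) + 2963/12520 = -1895/(-494) + 2963*(1/12520) = -1895*(-1/494) + 2963/12520 = 1895/494 + 2963/12520 = 12594561/3092440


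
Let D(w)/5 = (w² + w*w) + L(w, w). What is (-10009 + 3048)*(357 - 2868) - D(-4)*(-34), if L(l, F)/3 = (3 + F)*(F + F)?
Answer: 17488591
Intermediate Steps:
L(l, F) = 6*F*(3 + F) (L(l, F) = 3*((3 + F)*(F + F)) = 3*((3 + F)*(2*F)) = 3*(2*F*(3 + F)) = 6*F*(3 + F))
D(w) = 10*w² + 30*w*(3 + w) (D(w) = 5*((w² + w*w) + 6*w*(3 + w)) = 5*((w² + w²) + 6*w*(3 + w)) = 5*(2*w² + 6*w*(3 + w)) = 10*w² + 30*w*(3 + w))
(-10009 + 3048)*(357 - 2868) - D(-4)*(-34) = (-10009 + 3048)*(357 - 2868) - 10*(-4)*(9 + 4*(-4))*(-34) = -6961*(-2511) - 10*(-4)*(9 - 16)*(-34) = 17479071 - 10*(-4)*(-7)*(-34) = 17479071 - 280*(-34) = 17479071 - 1*(-9520) = 17479071 + 9520 = 17488591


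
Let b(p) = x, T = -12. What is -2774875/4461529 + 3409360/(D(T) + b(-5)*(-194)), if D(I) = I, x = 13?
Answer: -7608995022345/5652757243 ≈ -1346.1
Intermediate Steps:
b(p) = 13
-2774875/4461529 + 3409360/(D(T) + b(-5)*(-194)) = -2774875/4461529 + 3409360/(-12 + 13*(-194)) = -2774875*1/4461529 + 3409360/(-12 - 2522) = -2774875/4461529 + 3409360/(-2534) = -2774875/4461529 + 3409360*(-1/2534) = -2774875/4461529 - 1704680/1267 = -7608995022345/5652757243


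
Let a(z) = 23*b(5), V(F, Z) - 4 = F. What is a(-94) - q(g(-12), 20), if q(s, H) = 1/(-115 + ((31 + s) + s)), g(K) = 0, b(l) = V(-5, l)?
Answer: -1931/84 ≈ -22.988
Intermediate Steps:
V(F, Z) = 4 + F
b(l) = -1 (b(l) = 4 - 5 = -1)
q(s, H) = 1/(-84 + 2*s) (q(s, H) = 1/(-115 + (31 + 2*s)) = 1/(-84 + 2*s))
a(z) = -23 (a(z) = 23*(-1) = -23)
a(-94) - q(g(-12), 20) = -23 - 1/(2*(-42 + 0)) = -23 - 1/(2*(-42)) = -23 - (-1)/(2*42) = -23 - 1*(-1/84) = -23 + 1/84 = -1931/84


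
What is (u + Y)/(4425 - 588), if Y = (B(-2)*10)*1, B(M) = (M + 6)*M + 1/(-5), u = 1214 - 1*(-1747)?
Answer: 2879/3837 ≈ 0.75033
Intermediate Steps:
u = 2961 (u = 1214 + 1747 = 2961)
B(M) = -⅕ + M*(6 + M) (B(M) = (6 + M)*M - ⅕ = M*(6 + M) - ⅕ = -⅕ + M*(6 + M))
Y = -82 (Y = ((-⅕ + (-2)² + 6*(-2))*10)*1 = ((-⅕ + 4 - 12)*10)*1 = -41/5*10*1 = -82*1 = -82)
(u + Y)/(4425 - 588) = (2961 - 82)/(4425 - 588) = 2879/3837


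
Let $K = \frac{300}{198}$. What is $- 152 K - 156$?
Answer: $- \frac{12748}{33} \approx -386.3$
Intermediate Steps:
$K = \frac{50}{33}$ ($K = 300 \cdot \frac{1}{198} = \frac{50}{33} \approx 1.5152$)
$- 152 K - 156 = \left(-152\right) \frac{50}{33} - 156 = - \frac{7600}{33} - 156 = - \frac{12748}{33}$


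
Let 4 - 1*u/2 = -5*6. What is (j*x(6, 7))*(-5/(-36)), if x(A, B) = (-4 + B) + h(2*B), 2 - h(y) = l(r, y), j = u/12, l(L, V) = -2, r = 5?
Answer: 595/108 ≈ 5.5093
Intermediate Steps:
u = 68 (u = 8 - (-10)*6 = 8 - 2*(-30) = 8 + 60 = 68)
j = 17/3 (j = 68/12 = 68*(1/12) = 17/3 ≈ 5.6667)
h(y) = 4 (h(y) = 2 - 1*(-2) = 2 + 2 = 4)
x(A, B) = B (x(A, B) = (-4 + B) + 4 = B)
(j*x(6, 7))*(-5/(-36)) = ((17/3)*7)*(-5/(-36)) = 119*(-5*(-1/36))/3 = (119/3)*(5/36) = 595/108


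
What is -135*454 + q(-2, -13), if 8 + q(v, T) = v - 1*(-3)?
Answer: -61297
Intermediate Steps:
q(v, T) = -5 + v (q(v, T) = -8 + (v - 1*(-3)) = -8 + (v + 3) = -8 + (3 + v) = -5 + v)
-135*454 + q(-2, -13) = -135*454 + (-5 - 2) = -61290 - 7 = -61297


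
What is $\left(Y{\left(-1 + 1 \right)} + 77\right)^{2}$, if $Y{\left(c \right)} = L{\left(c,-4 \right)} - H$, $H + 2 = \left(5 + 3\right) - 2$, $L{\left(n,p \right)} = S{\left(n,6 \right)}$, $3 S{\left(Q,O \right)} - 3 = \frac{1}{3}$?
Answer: $\frac{444889}{81} \approx 5492.5$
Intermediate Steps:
$S{\left(Q,O \right)} = \frac{10}{9}$ ($S{\left(Q,O \right)} = 1 + \frac{1}{3 \cdot 3} = 1 + \frac{1}{3} \cdot \frac{1}{3} = 1 + \frac{1}{9} = \frac{10}{9}$)
$L{\left(n,p \right)} = \frac{10}{9}$
$H = 4$ ($H = -2 + \left(\left(5 + 3\right) - 2\right) = -2 + \left(8 - 2\right) = -2 + 6 = 4$)
$Y{\left(c \right)} = - \frac{26}{9}$ ($Y{\left(c \right)} = \frac{10}{9} - 4 = - \frac{26}{9}$)
$\left(Y{\left(-1 + 1 \right)} + 77\right)^{2} = \left(- \frac{26}{9} + 77\right)^{2} = \left(\frac{667}{9}\right)^{2} = \frac{444889}{81}$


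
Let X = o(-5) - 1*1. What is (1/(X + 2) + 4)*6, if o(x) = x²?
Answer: 315/13 ≈ 24.231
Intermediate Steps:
X = 24 (X = (-5)² - 1*1 = 25 - 1 = 24)
(1/(X + 2) + 4)*6 = (1/(24 + 2) + 4)*6 = (1/26 + 4)*6 = (105/26)*6 = 315/13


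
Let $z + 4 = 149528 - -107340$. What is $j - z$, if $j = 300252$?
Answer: $43388$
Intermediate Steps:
$z = 256864$ ($z = -4 + \left(149528 - -107340\right) = -4 + \left(149528 + 107340\right) = -4 + 256868 = 256864$)
$j - z = 300252 - 256864 = 43388$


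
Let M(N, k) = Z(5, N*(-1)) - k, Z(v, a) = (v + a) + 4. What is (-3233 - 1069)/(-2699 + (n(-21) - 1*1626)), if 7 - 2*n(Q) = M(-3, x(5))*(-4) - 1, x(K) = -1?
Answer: 4302/4295 ≈ 1.0016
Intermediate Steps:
Z(v, a) = 4 + a + v (Z(v, a) = (a + v) + 4 = 4 + a + v)
M(N, k) = 9 - N - k (M(N, k) = (4 + N*(-1) + 5) - k = (4 - N + 5) - k = (9 - N) - k = 9 - N - k)
n(Q) = 30 (n(Q) = 7/2 - ((9 - 1*(-3) - 1*(-1))*(-4) - 1)/2 = 7/2 - ((9 + 3 + 1)*(-4) - 1)/2 = 7/2 - (13*(-4) - 1)/2 = 7/2 - (-52 - 1)/2 = 7/2 - ½*(-53) = 7/2 + 53/2 = 30)
(-3233 - 1069)/(-2699 + (n(-21) - 1*1626)) = (-3233 - 1069)/(-2699 + (30 - 1*1626)) = -4302/(-2699 + (30 - 1626)) = -4302/(-2699 - 1596) = -4302/(-4295) = -4302*(-1/4295) = 4302/4295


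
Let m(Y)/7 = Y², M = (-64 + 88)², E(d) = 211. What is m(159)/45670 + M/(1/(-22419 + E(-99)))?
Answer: -584201694393/45670 ≈ -1.2792e+7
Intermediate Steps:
M = 576 (M = 24² = 576)
m(Y) = 7*Y²
m(159)/45670 + M/(1/(-22419 + E(-99))) = (7*159²)/45670 + 576/(1/(-22419 + 211)) = (7*25281)*(1/45670) + 576/(1/(-22208)) = 176967*(1/45670) + 576/(-1/22208) = 176967/45670 + 576*(-22208) = 176967/45670 - 12791808 = -584201694393/45670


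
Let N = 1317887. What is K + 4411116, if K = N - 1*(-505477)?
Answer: 6234480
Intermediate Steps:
K = 1823364 (K = 1317887 - 1*(-505477) = 1317887 + 505477 = 1823364)
K + 4411116 = 1823364 + 4411116 = 6234480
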